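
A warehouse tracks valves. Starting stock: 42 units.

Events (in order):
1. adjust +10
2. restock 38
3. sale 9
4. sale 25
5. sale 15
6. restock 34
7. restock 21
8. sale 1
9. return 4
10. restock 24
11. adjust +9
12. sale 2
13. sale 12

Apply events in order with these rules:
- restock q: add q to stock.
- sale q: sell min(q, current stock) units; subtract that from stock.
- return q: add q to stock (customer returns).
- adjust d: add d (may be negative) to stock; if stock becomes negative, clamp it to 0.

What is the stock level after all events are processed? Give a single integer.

Processing events:
Start: stock = 42
  Event 1 (adjust +10): 42 + 10 = 52
  Event 2 (restock 38): 52 + 38 = 90
  Event 3 (sale 9): sell min(9,90)=9. stock: 90 - 9 = 81. total_sold = 9
  Event 4 (sale 25): sell min(25,81)=25. stock: 81 - 25 = 56. total_sold = 34
  Event 5 (sale 15): sell min(15,56)=15. stock: 56 - 15 = 41. total_sold = 49
  Event 6 (restock 34): 41 + 34 = 75
  Event 7 (restock 21): 75 + 21 = 96
  Event 8 (sale 1): sell min(1,96)=1. stock: 96 - 1 = 95. total_sold = 50
  Event 9 (return 4): 95 + 4 = 99
  Event 10 (restock 24): 99 + 24 = 123
  Event 11 (adjust +9): 123 + 9 = 132
  Event 12 (sale 2): sell min(2,132)=2. stock: 132 - 2 = 130. total_sold = 52
  Event 13 (sale 12): sell min(12,130)=12. stock: 130 - 12 = 118. total_sold = 64
Final: stock = 118, total_sold = 64

Answer: 118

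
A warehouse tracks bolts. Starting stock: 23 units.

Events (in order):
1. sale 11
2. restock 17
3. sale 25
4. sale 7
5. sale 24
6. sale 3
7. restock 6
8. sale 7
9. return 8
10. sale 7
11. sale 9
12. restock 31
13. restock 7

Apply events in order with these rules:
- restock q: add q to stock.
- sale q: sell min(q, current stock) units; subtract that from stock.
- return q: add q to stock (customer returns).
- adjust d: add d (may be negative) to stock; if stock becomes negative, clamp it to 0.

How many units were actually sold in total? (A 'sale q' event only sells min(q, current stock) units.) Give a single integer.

Answer: 54

Derivation:
Processing events:
Start: stock = 23
  Event 1 (sale 11): sell min(11,23)=11. stock: 23 - 11 = 12. total_sold = 11
  Event 2 (restock 17): 12 + 17 = 29
  Event 3 (sale 25): sell min(25,29)=25. stock: 29 - 25 = 4. total_sold = 36
  Event 4 (sale 7): sell min(7,4)=4. stock: 4 - 4 = 0. total_sold = 40
  Event 5 (sale 24): sell min(24,0)=0. stock: 0 - 0 = 0. total_sold = 40
  Event 6 (sale 3): sell min(3,0)=0. stock: 0 - 0 = 0. total_sold = 40
  Event 7 (restock 6): 0 + 6 = 6
  Event 8 (sale 7): sell min(7,6)=6. stock: 6 - 6 = 0. total_sold = 46
  Event 9 (return 8): 0 + 8 = 8
  Event 10 (sale 7): sell min(7,8)=7. stock: 8 - 7 = 1. total_sold = 53
  Event 11 (sale 9): sell min(9,1)=1. stock: 1 - 1 = 0. total_sold = 54
  Event 12 (restock 31): 0 + 31 = 31
  Event 13 (restock 7): 31 + 7 = 38
Final: stock = 38, total_sold = 54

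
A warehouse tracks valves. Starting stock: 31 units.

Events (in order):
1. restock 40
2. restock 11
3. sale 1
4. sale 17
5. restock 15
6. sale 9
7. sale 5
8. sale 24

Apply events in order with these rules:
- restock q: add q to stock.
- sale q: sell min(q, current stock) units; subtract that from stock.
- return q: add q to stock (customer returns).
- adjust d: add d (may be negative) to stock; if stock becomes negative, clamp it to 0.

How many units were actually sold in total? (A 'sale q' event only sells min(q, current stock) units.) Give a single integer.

Processing events:
Start: stock = 31
  Event 1 (restock 40): 31 + 40 = 71
  Event 2 (restock 11): 71 + 11 = 82
  Event 3 (sale 1): sell min(1,82)=1. stock: 82 - 1 = 81. total_sold = 1
  Event 4 (sale 17): sell min(17,81)=17. stock: 81 - 17 = 64. total_sold = 18
  Event 5 (restock 15): 64 + 15 = 79
  Event 6 (sale 9): sell min(9,79)=9. stock: 79 - 9 = 70. total_sold = 27
  Event 7 (sale 5): sell min(5,70)=5. stock: 70 - 5 = 65. total_sold = 32
  Event 8 (sale 24): sell min(24,65)=24. stock: 65 - 24 = 41. total_sold = 56
Final: stock = 41, total_sold = 56

Answer: 56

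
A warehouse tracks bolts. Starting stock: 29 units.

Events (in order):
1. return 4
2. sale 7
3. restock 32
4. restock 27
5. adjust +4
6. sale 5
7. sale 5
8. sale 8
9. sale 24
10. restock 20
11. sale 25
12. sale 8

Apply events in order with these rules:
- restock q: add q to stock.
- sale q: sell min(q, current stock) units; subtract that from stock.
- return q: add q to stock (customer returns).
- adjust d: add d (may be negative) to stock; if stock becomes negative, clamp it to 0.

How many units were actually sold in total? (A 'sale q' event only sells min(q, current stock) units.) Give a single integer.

Processing events:
Start: stock = 29
  Event 1 (return 4): 29 + 4 = 33
  Event 2 (sale 7): sell min(7,33)=7. stock: 33 - 7 = 26. total_sold = 7
  Event 3 (restock 32): 26 + 32 = 58
  Event 4 (restock 27): 58 + 27 = 85
  Event 5 (adjust +4): 85 + 4 = 89
  Event 6 (sale 5): sell min(5,89)=5. stock: 89 - 5 = 84. total_sold = 12
  Event 7 (sale 5): sell min(5,84)=5. stock: 84 - 5 = 79. total_sold = 17
  Event 8 (sale 8): sell min(8,79)=8. stock: 79 - 8 = 71. total_sold = 25
  Event 9 (sale 24): sell min(24,71)=24. stock: 71 - 24 = 47. total_sold = 49
  Event 10 (restock 20): 47 + 20 = 67
  Event 11 (sale 25): sell min(25,67)=25. stock: 67 - 25 = 42. total_sold = 74
  Event 12 (sale 8): sell min(8,42)=8. stock: 42 - 8 = 34. total_sold = 82
Final: stock = 34, total_sold = 82

Answer: 82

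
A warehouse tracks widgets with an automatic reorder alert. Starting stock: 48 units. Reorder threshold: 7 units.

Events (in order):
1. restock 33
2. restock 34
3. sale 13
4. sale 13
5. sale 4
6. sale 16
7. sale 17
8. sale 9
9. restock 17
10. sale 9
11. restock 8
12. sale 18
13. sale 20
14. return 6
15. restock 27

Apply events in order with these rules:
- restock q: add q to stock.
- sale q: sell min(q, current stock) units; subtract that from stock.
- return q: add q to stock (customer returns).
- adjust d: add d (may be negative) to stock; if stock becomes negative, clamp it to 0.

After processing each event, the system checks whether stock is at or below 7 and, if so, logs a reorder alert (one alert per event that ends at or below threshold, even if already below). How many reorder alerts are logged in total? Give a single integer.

Answer: 0

Derivation:
Processing events:
Start: stock = 48
  Event 1 (restock 33): 48 + 33 = 81
  Event 2 (restock 34): 81 + 34 = 115
  Event 3 (sale 13): sell min(13,115)=13. stock: 115 - 13 = 102. total_sold = 13
  Event 4 (sale 13): sell min(13,102)=13. stock: 102 - 13 = 89. total_sold = 26
  Event 5 (sale 4): sell min(4,89)=4. stock: 89 - 4 = 85. total_sold = 30
  Event 6 (sale 16): sell min(16,85)=16. stock: 85 - 16 = 69. total_sold = 46
  Event 7 (sale 17): sell min(17,69)=17. stock: 69 - 17 = 52. total_sold = 63
  Event 8 (sale 9): sell min(9,52)=9. stock: 52 - 9 = 43. total_sold = 72
  Event 9 (restock 17): 43 + 17 = 60
  Event 10 (sale 9): sell min(9,60)=9. stock: 60 - 9 = 51. total_sold = 81
  Event 11 (restock 8): 51 + 8 = 59
  Event 12 (sale 18): sell min(18,59)=18. stock: 59 - 18 = 41. total_sold = 99
  Event 13 (sale 20): sell min(20,41)=20. stock: 41 - 20 = 21. total_sold = 119
  Event 14 (return 6): 21 + 6 = 27
  Event 15 (restock 27): 27 + 27 = 54
Final: stock = 54, total_sold = 119

Checking against threshold 7:
  After event 1: stock=81 > 7
  After event 2: stock=115 > 7
  After event 3: stock=102 > 7
  After event 4: stock=89 > 7
  After event 5: stock=85 > 7
  After event 6: stock=69 > 7
  After event 7: stock=52 > 7
  After event 8: stock=43 > 7
  After event 9: stock=60 > 7
  After event 10: stock=51 > 7
  After event 11: stock=59 > 7
  After event 12: stock=41 > 7
  After event 13: stock=21 > 7
  After event 14: stock=27 > 7
  After event 15: stock=54 > 7
Alert events: []. Count = 0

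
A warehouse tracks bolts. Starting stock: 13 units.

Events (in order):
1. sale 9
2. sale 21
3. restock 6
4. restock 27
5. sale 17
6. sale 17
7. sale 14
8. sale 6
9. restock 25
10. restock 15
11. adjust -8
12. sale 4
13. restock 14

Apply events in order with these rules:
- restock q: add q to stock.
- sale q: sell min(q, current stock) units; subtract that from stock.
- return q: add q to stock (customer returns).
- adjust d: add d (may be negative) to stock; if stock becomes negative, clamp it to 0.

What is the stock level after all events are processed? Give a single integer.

Answer: 42

Derivation:
Processing events:
Start: stock = 13
  Event 1 (sale 9): sell min(9,13)=9. stock: 13 - 9 = 4. total_sold = 9
  Event 2 (sale 21): sell min(21,4)=4. stock: 4 - 4 = 0. total_sold = 13
  Event 3 (restock 6): 0 + 6 = 6
  Event 4 (restock 27): 6 + 27 = 33
  Event 5 (sale 17): sell min(17,33)=17. stock: 33 - 17 = 16. total_sold = 30
  Event 6 (sale 17): sell min(17,16)=16. stock: 16 - 16 = 0. total_sold = 46
  Event 7 (sale 14): sell min(14,0)=0. stock: 0 - 0 = 0. total_sold = 46
  Event 8 (sale 6): sell min(6,0)=0. stock: 0 - 0 = 0. total_sold = 46
  Event 9 (restock 25): 0 + 25 = 25
  Event 10 (restock 15): 25 + 15 = 40
  Event 11 (adjust -8): 40 + -8 = 32
  Event 12 (sale 4): sell min(4,32)=4. stock: 32 - 4 = 28. total_sold = 50
  Event 13 (restock 14): 28 + 14 = 42
Final: stock = 42, total_sold = 50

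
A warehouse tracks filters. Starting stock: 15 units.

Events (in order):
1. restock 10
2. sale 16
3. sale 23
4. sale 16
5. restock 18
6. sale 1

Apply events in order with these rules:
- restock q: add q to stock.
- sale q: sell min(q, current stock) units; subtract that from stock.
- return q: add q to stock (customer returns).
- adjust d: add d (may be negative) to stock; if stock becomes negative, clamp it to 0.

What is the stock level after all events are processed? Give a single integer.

Processing events:
Start: stock = 15
  Event 1 (restock 10): 15 + 10 = 25
  Event 2 (sale 16): sell min(16,25)=16. stock: 25 - 16 = 9. total_sold = 16
  Event 3 (sale 23): sell min(23,9)=9. stock: 9 - 9 = 0. total_sold = 25
  Event 4 (sale 16): sell min(16,0)=0. stock: 0 - 0 = 0. total_sold = 25
  Event 5 (restock 18): 0 + 18 = 18
  Event 6 (sale 1): sell min(1,18)=1. stock: 18 - 1 = 17. total_sold = 26
Final: stock = 17, total_sold = 26

Answer: 17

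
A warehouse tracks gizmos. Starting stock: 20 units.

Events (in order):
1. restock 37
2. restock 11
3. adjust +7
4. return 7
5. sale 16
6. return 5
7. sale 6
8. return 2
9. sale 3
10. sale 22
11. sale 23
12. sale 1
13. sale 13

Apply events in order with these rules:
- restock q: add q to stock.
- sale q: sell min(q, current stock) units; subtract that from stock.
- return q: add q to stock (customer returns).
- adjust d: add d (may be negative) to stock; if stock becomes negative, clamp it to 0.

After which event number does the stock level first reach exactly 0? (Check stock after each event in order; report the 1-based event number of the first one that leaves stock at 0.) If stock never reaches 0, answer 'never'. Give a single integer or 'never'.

Processing events:
Start: stock = 20
  Event 1 (restock 37): 20 + 37 = 57
  Event 2 (restock 11): 57 + 11 = 68
  Event 3 (adjust +7): 68 + 7 = 75
  Event 4 (return 7): 75 + 7 = 82
  Event 5 (sale 16): sell min(16,82)=16. stock: 82 - 16 = 66. total_sold = 16
  Event 6 (return 5): 66 + 5 = 71
  Event 7 (sale 6): sell min(6,71)=6. stock: 71 - 6 = 65. total_sold = 22
  Event 8 (return 2): 65 + 2 = 67
  Event 9 (sale 3): sell min(3,67)=3. stock: 67 - 3 = 64. total_sold = 25
  Event 10 (sale 22): sell min(22,64)=22. stock: 64 - 22 = 42. total_sold = 47
  Event 11 (sale 23): sell min(23,42)=23. stock: 42 - 23 = 19. total_sold = 70
  Event 12 (sale 1): sell min(1,19)=1. stock: 19 - 1 = 18. total_sold = 71
  Event 13 (sale 13): sell min(13,18)=13. stock: 18 - 13 = 5. total_sold = 84
Final: stock = 5, total_sold = 84

Stock never reaches 0.

Answer: never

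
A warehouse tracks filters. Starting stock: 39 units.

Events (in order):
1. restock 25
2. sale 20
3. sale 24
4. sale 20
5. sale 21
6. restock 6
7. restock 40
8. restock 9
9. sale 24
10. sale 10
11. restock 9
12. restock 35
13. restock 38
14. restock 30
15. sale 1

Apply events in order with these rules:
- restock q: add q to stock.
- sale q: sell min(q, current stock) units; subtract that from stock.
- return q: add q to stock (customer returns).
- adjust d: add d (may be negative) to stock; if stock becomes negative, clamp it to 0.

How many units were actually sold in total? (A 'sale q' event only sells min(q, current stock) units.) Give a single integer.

Processing events:
Start: stock = 39
  Event 1 (restock 25): 39 + 25 = 64
  Event 2 (sale 20): sell min(20,64)=20. stock: 64 - 20 = 44. total_sold = 20
  Event 3 (sale 24): sell min(24,44)=24. stock: 44 - 24 = 20. total_sold = 44
  Event 4 (sale 20): sell min(20,20)=20. stock: 20 - 20 = 0. total_sold = 64
  Event 5 (sale 21): sell min(21,0)=0. stock: 0 - 0 = 0. total_sold = 64
  Event 6 (restock 6): 0 + 6 = 6
  Event 7 (restock 40): 6 + 40 = 46
  Event 8 (restock 9): 46 + 9 = 55
  Event 9 (sale 24): sell min(24,55)=24. stock: 55 - 24 = 31. total_sold = 88
  Event 10 (sale 10): sell min(10,31)=10. stock: 31 - 10 = 21. total_sold = 98
  Event 11 (restock 9): 21 + 9 = 30
  Event 12 (restock 35): 30 + 35 = 65
  Event 13 (restock 38): 65 + 38 = 103
  Event 14 (restock 30): 103 + 30 = 133
  Event 15 (sale 1): sell min(1,133)=1. stock: 133 - 1 = 132. total_sold = 99
Final: stock = 132, total_sold = 99

Answer: 99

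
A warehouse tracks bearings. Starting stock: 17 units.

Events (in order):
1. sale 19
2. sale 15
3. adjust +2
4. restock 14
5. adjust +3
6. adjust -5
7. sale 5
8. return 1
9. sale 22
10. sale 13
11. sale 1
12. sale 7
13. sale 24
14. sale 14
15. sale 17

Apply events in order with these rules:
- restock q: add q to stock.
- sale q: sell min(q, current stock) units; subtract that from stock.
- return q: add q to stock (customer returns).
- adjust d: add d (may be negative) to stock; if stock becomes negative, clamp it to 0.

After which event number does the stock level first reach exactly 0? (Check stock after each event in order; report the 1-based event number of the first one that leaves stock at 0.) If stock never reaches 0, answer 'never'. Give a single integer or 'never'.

Answer: 1

Derivation:
Processing events:
Start: stock = 17
  Event 1 (sale 19): sell min(19,17)=17. stock: 17 - 17 = 0. total_sold = 17
  Event 2 (sale 15): sell min(15,0)=0. stock: 0 - 0 = 0. total_sold = 17
  Event 3 (adjust +2): 0 + 2 = 2
  Event 4 (restock 14): 2 + 14 = 16
  Event 5 (adjust +3): 16 + 3 = 19
  Event 6 (adjust -5): 19 + -5 = 14
  Event 7 (sale 5): sell min(5,14)=5. stock: 14 - 5 = 9. total_sold = 22
  Event 8 (return 1): 9 + 1 = 10
  Event 9 (sale 22): sell min(22,10)=10. stock: 10 - 10 = 0. total_sold = 32
  Event 10 (sale 13): sell min(13,0)=0. stock: 0 - 0 = 0. total_sold = 32
  Event 11 (sale 1): sell min(1,0)=0. stock: 0 - 0 = 0. total_sold = 32
  Event 12 (sale 7): sell min(7,0)=0. stock: 0 - 0 = 0. total_sold = 32
  Event 13 (sale 24): sell min(24,0)=0. stock: 0 - 0 = 0. total_sold = 32
  Event 14 (sale 14): sell min(14,0)=0. stock: 0 - 0 = 0. total_sold = 32
  Event 15 (sale 17): sell min(17,0)=0. stock: 0 - 0 = 0. total_sold = 32
Final: stock = 0, total_sold = 32

First zero at event 1.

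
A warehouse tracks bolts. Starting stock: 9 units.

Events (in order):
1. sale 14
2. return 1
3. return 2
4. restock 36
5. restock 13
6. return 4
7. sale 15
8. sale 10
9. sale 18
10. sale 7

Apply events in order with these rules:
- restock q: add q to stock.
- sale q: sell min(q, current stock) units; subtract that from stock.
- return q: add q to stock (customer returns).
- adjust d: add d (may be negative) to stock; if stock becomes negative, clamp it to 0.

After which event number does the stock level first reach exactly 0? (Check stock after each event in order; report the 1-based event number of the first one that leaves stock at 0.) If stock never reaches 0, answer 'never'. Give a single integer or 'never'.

Processing events:
Start: stock = 9
  Event 1 (sale 14): sell min(14,9)=9. stock: 9 - 9 = 0. total_sold = 9
  Event 2 (return 1): 0 + 1 = 1
  Event 3 (return 2): 1 + 2 = 3
  Event 4 (restock 36): 3 + 36 = 39
  Event 5 (restock 13): 39 + 13 = 52
  Event 6 (return 4): 52 + 4 = 56
  Event 7 (sale 15): sell min(15,56)=15. stock: 56 - 15 = 41. total_sold = 24
  Event 8 (sale 10): sell min(10,41)=10. stock: 41 - 10 = 31. total_sold = 34
  Event 9 (sale 18): sell min(18,31)=18. stock: 31 - 18 = 13. total_sold = 52
  Event 10 (sale 7): sell min(7,13)=7. stock: 13 - 7 = 6. total_sold = 59
Final: stock = 6, total_sold = 59

First zero at event 1.

Answer: 1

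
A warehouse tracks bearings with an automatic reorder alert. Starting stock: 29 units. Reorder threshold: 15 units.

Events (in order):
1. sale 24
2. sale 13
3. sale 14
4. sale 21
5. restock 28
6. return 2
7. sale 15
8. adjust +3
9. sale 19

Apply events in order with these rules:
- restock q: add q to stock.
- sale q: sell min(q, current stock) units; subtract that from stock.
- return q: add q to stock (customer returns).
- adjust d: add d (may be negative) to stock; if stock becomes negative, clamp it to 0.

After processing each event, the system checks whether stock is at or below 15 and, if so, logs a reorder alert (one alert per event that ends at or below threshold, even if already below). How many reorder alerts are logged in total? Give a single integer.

Processing events:
Start: stock = 29
  Event 1 (sale 24): sell min(24,29)=24. stock: 29 - 24 = 5. total_sold = 24
  Event 2 (sale 13): sell min(13,5)=5. stock: 5 - 5 = 0. total_sold = 29
  Event 3 (sale 14): sell min(14,0)=0. stock: 0 - 0 = 0. total_sold = 29
  Event 4 (sale 21): sell min(21,0)=0. stock: 0 - 0 = 0. total_sold = 29
  Event 5 (restock 28): 0 + 28 = 28
  Event 6 (return 2): 28 + 2 = 30
  Event 7 (sale 15): sell min(15,30)=15. stock: 30 - 15 = 15. total_sold = 44
  Event 8 (adjust +3): 15 + 3 = 18
  Event 9 (sale 19): sell min(19,18)=18. stock: 18 - 18 = 0. total_sold = 62
Final: stock = 0, total_sold = 62

Checking against threshold 15:
  After event 1: stock=5 <= 15 -> ALERT
  After event 2: stock=0 <= 15 -> ALERT
  After event 3: stock=0 <= 15 -> ALERT
  After event 4: stock=0 <= 15 -> ALERT
  After event 5: stock=28 > 15
  After event 6: stock=30 > 15
  After event 7: stock=15 <= 15 -> ALERT
  After event 8: stock=18 > 15
  After event 9: stock=0 <= 15 -> ALERT
Alert events: [1, 2, 3, 4, 7, 9]. Count = 6

Answer: 6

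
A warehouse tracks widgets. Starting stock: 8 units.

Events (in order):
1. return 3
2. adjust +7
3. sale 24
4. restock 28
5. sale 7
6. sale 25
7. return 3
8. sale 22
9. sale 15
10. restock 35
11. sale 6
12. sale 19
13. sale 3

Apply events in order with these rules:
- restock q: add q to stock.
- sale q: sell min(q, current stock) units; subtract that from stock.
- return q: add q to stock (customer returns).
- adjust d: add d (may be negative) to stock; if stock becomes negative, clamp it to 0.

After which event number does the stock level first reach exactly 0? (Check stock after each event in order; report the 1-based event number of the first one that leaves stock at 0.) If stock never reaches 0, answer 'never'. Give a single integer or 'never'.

Answer: 3

Derivation:
Processing events:
Start: stock = 8
  Event 1 (return 3): 8 + 3 = 11
  Event 2 (adjust +7): 11 + 7 = 18
  Event 3 (sale 24): sell min(24,18)=18. stock: 18 - 18 = 0. total_sold = 18
  Event 4 (restock 28): 0 + 28 = 28
  Event 5 (sale 7): sell min(7,28)=7. stock: 28 - 7 = 21. total_sold = 25
  Event 6 (sale 25): sell min(25,21)=21. stock: 21 - 21 = 0. total_sold = 46
  Event 7 (return 3): 0 + 3 = 3
  Event 8 (sale 22): sell min(22,3)=3. stock: 3 - 3 = 0. total_sold = 49
  Event 9 (sale 15): sell min(15,0)=0. stock: 0 - 0 = 0. total_sold = 49
  Event 10 (restock 35): 0 + 35 = 35
  Event 11 (sale 6): sell min(6,35)=6. stock: 35 - 6 = 29. total_sold = 55
  Event 12 (sale 19): sell min(19,29)=19. stock: 29 - 19 = 10. total_sold = 74
  Event 13 (sale 3): sell min(3,10)=3. stock: 10 - 3 = 7. total_sold = 77
Final: stock = 7, total_sold = 77

First zero at event 3.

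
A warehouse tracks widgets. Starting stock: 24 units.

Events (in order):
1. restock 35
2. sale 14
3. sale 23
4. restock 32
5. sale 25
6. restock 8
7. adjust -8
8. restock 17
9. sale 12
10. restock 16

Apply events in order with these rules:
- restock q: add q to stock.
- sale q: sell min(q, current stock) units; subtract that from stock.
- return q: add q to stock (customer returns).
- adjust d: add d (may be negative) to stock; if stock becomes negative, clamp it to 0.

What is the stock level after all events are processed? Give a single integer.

Processing events:
Start: stock = 24
  Event 1 (restock 35): 24 + 35 = 59
  Event 2 (sale 14): sell min(14,59)=14. stock: 59 - 14 = 45. total_sold = 14
  Event 3 (sale 23): sell min(23,45)=23. stock: 45 - 23 = 22. total_sold = 37
  Event 4 (restock 32): 22 + 32 = 54
  Event 5 (sale 25): sell min(25,54)=25. stock: 54 - 25 = 29. total_sold = 62
  Event 6 (restock 8): 29 + 8 = 37
  Event 7 (adjust -8): 37 + -8 = 29
  Event 8 (restock 17): 29 + 17 = 46
  Event 9 (sale 12): sell min(12,46)=12. stock: 46 - 12 = 34. total_sold = 74
  Event 10 (restock 16): 34 + 16 = 50
Final: stock = 50, total_sold = 74

Answer: 50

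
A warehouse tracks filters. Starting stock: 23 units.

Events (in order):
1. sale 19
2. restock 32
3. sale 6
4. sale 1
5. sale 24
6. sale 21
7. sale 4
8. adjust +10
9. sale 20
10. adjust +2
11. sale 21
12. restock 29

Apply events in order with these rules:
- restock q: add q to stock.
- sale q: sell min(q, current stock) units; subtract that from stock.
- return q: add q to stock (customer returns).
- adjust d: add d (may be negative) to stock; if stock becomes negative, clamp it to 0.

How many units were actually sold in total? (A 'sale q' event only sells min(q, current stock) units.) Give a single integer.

Processing events:
Start: stock = 23
  Event 1 (sale 19): sell min(19,23)=19. stock: 23 - 19 = 4. total_sold = 19
  Event 2 (restock 32): 4 + 32 = 36
  Event 3 (sale 6): sell min(6,36)=6. stock: 36 - 6 = 30. total_sold = 25
  Event 4 (sale 1): sell min(1,30)=1. stock: 30 - 1 = 29. total_sold = 26
  Event 5 (sale 24): sell min(24,29)=24. stock: 29 - 24 = 5. total_sold = 50
  Event 6 (sale 21): sell min(21,5)=5. stock: 5 - 5 = 0. total_sold = 55
  Event 7 (sale 4): sell min(4,0)=0. stock: 0 - 0 = 0. total_sold = 55
  Event 8 (adjust +10): 0 + 10 = 10
  Event 9 (sale 20): sell min(20,10)=10. stock: 10 - 10 = 0. total_sold = 65
  Event 10 (adjust +2): 0 + 2 = 2
  Event 11 (sale 21): sell min(21,2)=2. stock: 2 - 2 = 0. total_sold = 67
  Event 12 (restock 29): 0 + 29 = 29
Final: stock = 29, total_sold = 67

Answer: 67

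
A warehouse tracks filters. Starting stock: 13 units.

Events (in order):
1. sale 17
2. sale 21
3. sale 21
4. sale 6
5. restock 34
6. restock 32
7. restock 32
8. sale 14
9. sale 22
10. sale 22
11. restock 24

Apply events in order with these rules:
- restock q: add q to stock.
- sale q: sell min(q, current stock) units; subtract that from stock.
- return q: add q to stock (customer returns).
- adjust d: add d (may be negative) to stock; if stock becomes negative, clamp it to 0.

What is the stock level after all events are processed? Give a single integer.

Answer: 64

Derivation:
Processing events:
Start: stock = 13
  Event 1 (sale 17): sell min(17,13)=13. stock: 13 - 13 = 0. total_sold = 13
  Event 2 (sale 21): sell min(21,0)=0. stock: 0 - 0 = 0. total_sold = 13
  Event 3 (sale 21): sell min(21,0)=0. stock: 0 - 0 = 0. total_sold = 13
  Event 4 (sale 6): sell min(6,0)=0. stock: 0 - 0 = 0. total_sold = 13
  Event 5 (restock 34): 0 + 34 = 34
  Event 6 (restock 32): 34 + 32 = 66
  Event 7 (restock 32): 66 + 32 = 98
  Event 8 (sale 14): sell min(14,98)=14. stock: 98 - 14 = 84. total_sold = 27
  Event 9 (sale 22): sell min(22,84)=22. stock: 84 - 22 = 62. total_sold = 49
  Event 10 (sale 22): sell min(22,62)=22. stock: 62 - 22 = 40. total_sold = 71
  Event 11 (restock 24): 40 + 24 = 64
Final: stock = 64, total_sold = 71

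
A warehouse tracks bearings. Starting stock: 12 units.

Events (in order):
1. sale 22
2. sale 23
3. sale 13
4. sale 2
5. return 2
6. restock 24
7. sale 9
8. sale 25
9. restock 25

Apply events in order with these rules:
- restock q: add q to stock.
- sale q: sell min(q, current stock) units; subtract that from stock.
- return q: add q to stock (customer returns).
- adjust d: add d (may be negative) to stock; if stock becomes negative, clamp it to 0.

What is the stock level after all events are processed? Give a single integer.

Processing events:
Start: stock = 12
  Event 1 (sale 22): sell min(22,12)=12. stock: 12 - 12 = 0. total_sold = 12
  Event 2 (sale 23): sell min(23,0)=0. stock: 0 - 0 = 0. total_sold = 12
  Event 3 (sale 13): sell min(13,0)=0. stock: 0 - 0 = 0. total_sold = 12
  Event 4 (sale 2): sell min(2,0)=0. stock: 0 - 0 = 0. total_sold = 12
  Event 5 (return 2): 0 + 2 = 2
  Event 6 (restock 24): 2 + 24 = 26
  Event 7 (sale 9): sell min(9,26)=9. stock: 26 - 9 = 17. total_sold = 21
  Event 8 (sale 25): sell min(25,17)=17. stock: 17 - 17 = 0. total_sold = 38
  Event 9 (restock 25): 0 + 25 = 25
Final: stock = 25, total_sold = 38

Answer: 25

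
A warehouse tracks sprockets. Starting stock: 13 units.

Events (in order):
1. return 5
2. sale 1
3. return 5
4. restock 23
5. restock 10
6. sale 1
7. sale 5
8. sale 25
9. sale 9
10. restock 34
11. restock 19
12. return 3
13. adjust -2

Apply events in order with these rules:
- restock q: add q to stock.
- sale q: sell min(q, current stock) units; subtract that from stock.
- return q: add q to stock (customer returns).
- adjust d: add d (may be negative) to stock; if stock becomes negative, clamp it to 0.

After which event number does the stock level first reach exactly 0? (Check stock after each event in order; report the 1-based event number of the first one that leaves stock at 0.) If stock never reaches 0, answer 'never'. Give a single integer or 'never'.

Answer: never

Derivation:
Processing events:
Start: stock = 13
  Event 1 (return 5): 13 + 5 = 18
  Event 2 (sale 1): sell min(1,18)=1. stock: 18 - 1 = 17. total_sold = 1
  Event 3 (return 5): 17 + 5 = 22
  Event 4 (restock 23): 22 + 23 = 45
  Event 5 (restock 10): 45 + 10 = 55
  Event 6 (sale 1): sell min(1,55)=1. stock: 55 - 1 = 54. total_sold = 2
  Event 7 (sale 5): sell min(5,54)=5. stock: 54 - 5 = 49. total_sold = 7
  Event 8 (sale 25): sell min(25,49)=25. stock: 49 - 25 = 24. total_sold = 32
  Event 9 (sale 9): sell min(9,24)=9. stock: 24 - 9 = 15. total_sold = 41
  Event 10 (restock 34): 15 + 34 = 49
  Event 11 (restock 19): 49 + 19 = 68
  Event 12 (return 3): 68 + 3 = 71
  Event 13 (adjust -2): 71 + -2 = 69
Final: stock = 69, total_sold = 41

Stock never reaches 0.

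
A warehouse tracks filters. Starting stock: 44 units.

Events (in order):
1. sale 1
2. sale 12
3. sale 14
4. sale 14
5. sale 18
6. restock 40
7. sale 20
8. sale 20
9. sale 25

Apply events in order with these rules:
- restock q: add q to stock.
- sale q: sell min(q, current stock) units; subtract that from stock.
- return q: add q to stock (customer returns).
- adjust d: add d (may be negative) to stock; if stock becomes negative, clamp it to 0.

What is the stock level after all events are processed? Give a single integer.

Answer: 0

Derivation:
Processing events:
Start: stock = 44
  Event 1 (sale 1): sell min(1,44)=1. stock: 44 - 1 = 43. total_sold = 1
  Event 2 (sale 12): sell min(12,43)=12. stock: 43 - 12 = 31. total_sold = 13
  Event 3 (sale 14): sell min(14,31)=14. stock: 31 - 14 = 17. total_sold = 27
  Event 4 (sale 14): sell min(14,17)=14. stock: 17 - 14 = 3. total_sold = 41
  Event 5 (sale 18): sell min(18,3)=3. stock: 3 - 3 = 0. total_sold = 44
  Event 6 (restock 40): 0 + 40 = 40
  Event 7 (sale 20): sell min(20,40)=20. stock: 40 - 20 = 20. total_sold = 64
  Event 8 (sale 20): sell min(20,20)=20. stock: 20 - 20 = 0. total_sold = 84
  Event 9 (sale 25): sell min(25,0)=0. stock: 0 - 0 = 0. total_sold = 84
Final: stock = 0, total_sold = 84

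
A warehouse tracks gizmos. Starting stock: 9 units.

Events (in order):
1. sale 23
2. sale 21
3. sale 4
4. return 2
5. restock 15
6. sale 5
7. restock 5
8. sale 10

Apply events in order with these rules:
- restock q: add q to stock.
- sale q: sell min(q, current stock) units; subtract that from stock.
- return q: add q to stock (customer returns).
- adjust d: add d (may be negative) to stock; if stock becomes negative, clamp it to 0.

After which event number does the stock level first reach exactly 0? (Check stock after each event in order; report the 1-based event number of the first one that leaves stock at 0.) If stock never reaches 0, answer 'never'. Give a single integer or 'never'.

Processing events:
Start: stock = 9
  Event 1 (sale 23): sell min(23,9)=9. stock: 9 - 9 = 0. total_sold = 9
  Event 2 (sale 21): sell min(21,0)=0. stock: 0 - 0 = 0. total_sold = 9
  Event 3 (sale 4): sell min(4,0)=0. stock: 0 - 0 = 0. total_sold = 9
  Event 4 (return 2): 0 + 2 = 2
  Event 5 (restock 15): 2 + 15 = 17
  Event 6 (sale 5): sell min(5,17)=5. stock: 17 - 5 = 12. total_sold = 14
  Event 7 (restock 5): 12 + 5 = 17
  Event 8 (sale 10): sell min(10,17)=10. stock: 17 - 10 = 7. total_sold = 24
Final: stock = 7, total_sold = 24

First zero at event 1.

Answer: 1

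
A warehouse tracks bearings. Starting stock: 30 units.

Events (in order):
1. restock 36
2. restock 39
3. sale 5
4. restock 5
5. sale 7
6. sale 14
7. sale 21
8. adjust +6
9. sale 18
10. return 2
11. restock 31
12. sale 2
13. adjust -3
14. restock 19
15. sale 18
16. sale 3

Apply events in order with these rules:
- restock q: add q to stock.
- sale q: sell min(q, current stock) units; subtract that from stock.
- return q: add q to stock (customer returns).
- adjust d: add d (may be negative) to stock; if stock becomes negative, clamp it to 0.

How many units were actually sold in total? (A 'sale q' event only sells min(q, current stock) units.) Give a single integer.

Answer: 88

Derivation:
Processing events:
Start: stock = 30
  Event 1 (restock 36): 30 + 36 = 66
  Event 2 (restock 39): 66 + 39 = 105
  Event 3 (sale 5): sell min(5,105)=5. stock: 105 - 5 = 100. total_sold = 5
  Event 4 (restock 5): 100 + 5 = 105
  Event 5 (sale 7): sell min(7,105)=7. stock: 105 - 7 = 98. total_sold = 12
  Event 6 (sale 14): sell min(14,98)=14. stock: 98 - 14 = 84. total_sold = 26
  Event 7 (sale 21): sell min(21,84)=21. stock: 84 - 21 = 63. total_sold = 47
  Event 8 (adjust +6): 63 + 6 = 69
  Event 9 (sale 18): sell min(18,69)=18. stock: 69 - 18 = 51. total_sold = 65
  Event 10 (return 2): 51 + 2 = 53
  Event 11 (restock 31): 53 + 31 = 84
  Event 12 (sale 2): sell min(2,84)=2. stock: 84 - 2 = 82. total_sold = 67
  Event 13 (adjust -3): 82 + -3 = 79
  Event 14 (restock 19): 79 + 19 = 98
  Event 15 (sale 18): sell min(18,98)=18. stock: 98 - 18 = 80. total_sold = 85
  Event 16 (sale 3): sell min(3,80)=3. stock: 80 - 3 = 77. total_sold = 88
Final: stock = 77, total_sold = 88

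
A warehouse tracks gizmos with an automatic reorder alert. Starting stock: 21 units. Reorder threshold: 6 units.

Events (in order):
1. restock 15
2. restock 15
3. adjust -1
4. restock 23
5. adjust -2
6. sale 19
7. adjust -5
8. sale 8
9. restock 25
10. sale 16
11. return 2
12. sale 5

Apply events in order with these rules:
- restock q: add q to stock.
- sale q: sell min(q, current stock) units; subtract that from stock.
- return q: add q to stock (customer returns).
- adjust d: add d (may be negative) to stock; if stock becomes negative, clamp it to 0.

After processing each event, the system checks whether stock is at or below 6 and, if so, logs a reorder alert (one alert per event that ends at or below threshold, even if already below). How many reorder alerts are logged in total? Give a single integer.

Processing events:
Start: stock = 21
  Event 1 (restock 15): 21 + 15 = 36
  Event 2 (restock 15): 36 + 15 = 51
  Event 3 (adjust -1): 51 + -1 = 50
  Event 4 (restock 23): 50 + 23 = 73
  Event 5 (adjust -2): 73 + -2 = 71
  Event 6 (sale 19): sell min(19,71)=19. stock: 71 - 19 = 52. total_sold = 19
  Event 7 (adjust -5): 52 + -5 = 47
  Event 8 (sale 8): sell min(8,47)=8. stock: 47 - 8 = 39. total_sold = 27
  Event 9 (restock 25): 39 + 25 = 64
  Event 10 (sale 16): sell min(16,64)=16. stock: 64 - 16 = 48. total_sold = 43
  Event 11 (return 2): 48 + 2 = 50
  Event 12 (sale 5): sell min(5,50)=5. stock: 50 - 5 = 45. total_sold = 48
Final: stock = 45, total_sold = 48

Checking against threshold 6:
  After event 1: stock=36 > 6
  After event 2: stock=51 > 6
  After event 3: stock=50 > 6
  After event 4: stock=73 > 6
  After event 5: stock=71 > 6
  After event 6: stock=52 > 6
  After event 7: stock=47 > 6
  After event 8: stock=39 > 6
  After event 9: stock=64 > 6
  After event 10: stock=48 > 6
  After event 11: stock=50 > 6
  After event 12: stock=45 > 6
Alert events: []. Count = 0

Answer: 0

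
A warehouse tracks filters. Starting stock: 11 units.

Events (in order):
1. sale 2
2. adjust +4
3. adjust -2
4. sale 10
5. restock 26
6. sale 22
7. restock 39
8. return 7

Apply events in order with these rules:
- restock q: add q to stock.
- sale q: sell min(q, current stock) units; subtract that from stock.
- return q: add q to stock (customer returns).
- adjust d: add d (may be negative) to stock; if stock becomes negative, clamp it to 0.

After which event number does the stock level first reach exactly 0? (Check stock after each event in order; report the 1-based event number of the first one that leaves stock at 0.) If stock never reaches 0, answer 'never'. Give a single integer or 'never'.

Answer: never

Derivation:
Processing events:
Start: stock = 11
  Event 1 (sale 2): sell min(2,11)=2. stock: 11 - 2 = 9. total_sold = 2
  Event 2 (adjust +4): 9 + 4 = 13
  Event 3 (adjust -2): 13 + -2 = 11
  Event 4 (sale 10): sell min(10,11)=10. stock: 11 - 10 = 1. total_sold = 12
  Event 5 (restock 26): 1 + 26 = 27
  Event 6 (sale 22): sell min(22,27)=22. stock: 27 - 22 = 5. total_sold = 34
  Event 7 (restock 39): 5 + 39 = 44
  Event 8 (return 7): 44 + 7 = 51
Final: stock = 51, total_sold = 34

Stock never reaches 0.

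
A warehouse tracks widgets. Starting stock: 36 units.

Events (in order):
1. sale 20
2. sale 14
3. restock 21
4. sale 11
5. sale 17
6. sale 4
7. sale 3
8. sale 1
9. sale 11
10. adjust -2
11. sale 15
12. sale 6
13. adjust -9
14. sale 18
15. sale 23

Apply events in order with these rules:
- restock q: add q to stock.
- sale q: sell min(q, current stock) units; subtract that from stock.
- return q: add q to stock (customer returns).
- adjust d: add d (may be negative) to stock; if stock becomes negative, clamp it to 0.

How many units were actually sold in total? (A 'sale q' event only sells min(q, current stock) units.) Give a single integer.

Answer: 57

Derivation:
Processing events:
Start: stock = 36
  Event 1 (sale 20): sell min(20,36)=20. stock: 36 - 20 = 16. total_sold = 20
  Event 2 (sale 14): sell min(14,16)=14. stock: 16 - 14 = 2. total_sold = 34
  Event 3 (restock 21): 2 + 21 = 23
  Event 4 (sale 11): sell min(11,23)=11. stock: 23 - 11 = 12. total_sold = 45
  Event 5 (sale 17): sell min(17,12)=12. stock: 12 - 12 = 0. total_sold = 57
  Event 6 (sale 4): sell min(4,0)=0. stock: 0 - 0 = 0. total_sold = 57
  Event 7 (sale 3): sell min(3,0)=0. stock: 0 - 0 = 0. total_sold = 57
  Event 8 (sale 1): sell min(1,0)=0. stock: 0 - 0 = 0. total_sold = 57
  Event 9 (sale 11): sell min(11,0)=0. stock: 0 - 0 = 0. total_sold = 57
  Event 10 (adjust -2): 0 + -2 = 0 (clamped to 0)
  Event 11 (sale 15): sell min(15,0)=0. stock: 0 - 0 = 0. total_sold = 57
  Event 12 (sale 6): sell min(6,0)=0. stock: 0 - 0 = 0. total_sold = 57
  Event 13 (adjust -9): 0 + -9 = 0 (clamped to 0)
  Event 14 (sale 18): sell min(18,0)=0. stock: 0 - 0 = 0. total_sold = 57
  Event 15 (sale 23): sell min(23,0)=0. stock: 0 - 0 = 0. total_sold = 57
Final: stock = 0, total_sold = 57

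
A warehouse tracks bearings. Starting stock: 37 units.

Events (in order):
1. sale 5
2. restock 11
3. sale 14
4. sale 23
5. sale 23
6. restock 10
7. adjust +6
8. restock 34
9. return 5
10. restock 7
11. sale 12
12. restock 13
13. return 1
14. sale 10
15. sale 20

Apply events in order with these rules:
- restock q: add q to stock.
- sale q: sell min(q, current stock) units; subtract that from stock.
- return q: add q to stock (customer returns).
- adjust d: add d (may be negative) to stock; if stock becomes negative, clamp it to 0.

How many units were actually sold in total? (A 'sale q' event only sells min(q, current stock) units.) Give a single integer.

Answer: 90

Derivation:
Processing events:
Start: stock = 37
  Event 1 (sale 5): sell min(5,37)=5. stock: 37 - 5 = 32. total_sold = 5
  Event 2 (restock 11): 32 + 11 = 43
  Event 3 (sale 14): sell min(14,43)=14. stock: 43 - 14 = 29. total_sold = 19
  Event 4 (sale 23): sell min(23,29)=23. stock: 29 - 23 = 6. total_sold = 42
  Event 5 (sale 23): sell min(23,6)=6. stock: 6 - 6 = 0. total_sold = 48
  Event 6 (restock 10): 0 + 10 = 10
  Event 7 (adjust +6): 10 + 6 = 16
  Event 8 (restock 34): 16 + 34 = 50
  Event 9 (return 5): 50 + 5 = 55
  Event 10 (restock 7): 55 + 7 = 62
  Event 11 (sale 12): sell min(12,62)=12. stock: 62 - 12 = 50. total_sold = 60
  Event 12 (restock 13): 50 + 13 = 63
  Event 13 (return 1): 63 + 1 = 64
  Event 14 (sale 10): sell min(10,64)=10. stock: 64 - 10 = 54. total_sold = 70
  Event 15 (sale 20): sell min(20,54)=20. stock: 54 - 20 = 34. total_sold = 90
Final: stock = 34, total_sold = 90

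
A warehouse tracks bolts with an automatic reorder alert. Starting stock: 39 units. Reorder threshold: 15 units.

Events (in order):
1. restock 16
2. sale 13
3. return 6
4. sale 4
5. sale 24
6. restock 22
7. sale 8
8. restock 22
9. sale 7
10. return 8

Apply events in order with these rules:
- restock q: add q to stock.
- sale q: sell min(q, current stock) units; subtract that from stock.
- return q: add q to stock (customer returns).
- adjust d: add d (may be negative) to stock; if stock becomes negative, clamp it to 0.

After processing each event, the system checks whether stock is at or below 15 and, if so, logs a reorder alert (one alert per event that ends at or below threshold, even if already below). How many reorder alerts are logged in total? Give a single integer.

Answer: 0

Derivation:
Processing events:
Start: stock = 39
  Event 1 (restock 16): 39 + 16 = 55
  Event 2 (sale 13): sell min(13,55)=13. stock: 55 - 13 = 42. total_sold = 13
  Event 3 (return 6): 42 + 6 = 48
  Event 4 (sale 4): sell min(4,48)=4. stock: 48 - 4 = 44. total_sold = 17
  Event 5 (sale 24): sell min(24,44)=24. stock: 44 - 24 = 20. total_sold = 41
  Event 6 (restock 22): 20 + 22 = 42
  Event 7 (sale 8): sell min(8,42)=8. stock: 42 - 8 = 34. total_sold = 49
  Event 8 (restock 22): 34 + 22 = 56
  Event 9 (sale 7): sell min(7,56)=7. stock: 56 - 7 = 49. total_sold = 56
  Event 10 (return 8): 49 + 8 = 57
Final: stock = 57, total_sold = 56

Checking against threshold 15:
  After event 1: stock=55 > 15
  After event 2: stock=42 > 15
  After event 3: stock=48 > 15
  After event 4: stock=44 > 15
  After event 5: stock=20 > 15
  After event 6: stock=42 > 15
  After event 7: stock=34 > 15
  After event 8: stock=56 > 15
  After event 9: stock=49 > 15
  After event 10: stock=57 > 15
Alert events: []. Count = 0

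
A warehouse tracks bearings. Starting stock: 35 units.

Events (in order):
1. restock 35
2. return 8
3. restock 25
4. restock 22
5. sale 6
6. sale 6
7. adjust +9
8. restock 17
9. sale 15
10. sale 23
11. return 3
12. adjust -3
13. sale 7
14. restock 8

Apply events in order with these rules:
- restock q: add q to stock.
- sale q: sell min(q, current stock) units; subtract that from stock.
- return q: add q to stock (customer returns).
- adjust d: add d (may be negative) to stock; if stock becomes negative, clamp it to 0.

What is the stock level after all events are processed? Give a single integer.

Answer: 102

Derivation:
Processing events:
Start: stock = 35
  Event 1 (restock 35): 35 + 35 = 70
  Event 2 (return 8): 70 + 8 = 78
  Event 3 (restock 25): 78 + 25 = 103
  Event 4 (restock 22): 103 + 22 = 125
  Event 5 (sale 6): sell min(6,125)=6. stock: 125 - 6 = 119. total_sold = 6
  Event 6 (sale 6): sell min(6,119)=6. stock: 119 - 6 = 113. total_sold = 12
  Event 7 (adjust +9): 113 + 9 = 122
  Event 8 (restock 17): 122 + 17 = 139
  Event 9 (sale 15): sell min(15,139)=15. stock: 139 - 15 = 124. total_sold = 27
  Event 10 (sale 23): sell min(23,124)=23. stock: 124 - 23 = 101. total_sold = 50
  Event 11 (return 3): 101 + 3 = 104
  Event 12 (adjust -3): 104 + -3 = 101
  Event 13 (sale 7): sell min(7,101)=7. stock: 101 - 7 = 94. total_sold = 57
  Event 14 (restock 8): 94 + 8 = 102
Final: stock = 102, total_sold = 57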